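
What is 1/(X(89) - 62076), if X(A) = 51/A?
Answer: -89/5524713 ≈ -1.6109e-5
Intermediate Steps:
1/(X(89) - 62076) = 1/(51/89 - 62076) = 1/(-5524713/89) = -89/5524713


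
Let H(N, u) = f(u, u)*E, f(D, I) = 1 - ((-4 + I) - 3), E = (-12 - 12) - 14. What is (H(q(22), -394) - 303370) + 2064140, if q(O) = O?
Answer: 1745494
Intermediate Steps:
E = -38 (E = -24 - 14 = -38)
f(D, I) = 8 - I (f(D, I) = 1 - (-7 + I) = 1 + (7 - I) = 8 - I)
H(N, u) = -304 + 38*u (H(N, u) = (8 - u)*(-38) = -304 + 38*u)
(H(q(22), -394) - 303370) + 2064140 = ((-304 + 38*(-394)) - 303370) + 2064140 = ((-304 - 14972) - 303370) + 2064140 = (-15276 - 303370) + 2064140 = -318646 + 2064140 = 1745494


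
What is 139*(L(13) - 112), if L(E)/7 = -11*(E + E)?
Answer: -293846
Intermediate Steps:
L(E) = -154*E (L(E) = 7*(-11*(E + E)) = 7*(-22*E) = -154*E)
139*(L(13) - 112) = 139*(-154*13 - 112) = 139*(-2002 - 112) = 139*(-2114) = -293846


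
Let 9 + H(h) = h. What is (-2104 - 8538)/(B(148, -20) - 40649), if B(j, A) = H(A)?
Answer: 5321/20339 ≈ 0.26162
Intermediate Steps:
H(h) = -9 + h
B(j, A) = -9 + A
(-2104 - 8538)/(B(148, -20) - 40649) = (-2104 - 8538)/((-9 - 20) - 40649) = -10642/(-29 - 40649) = -10642/(-40678) = -10642*(-1/40678) = 5321/20339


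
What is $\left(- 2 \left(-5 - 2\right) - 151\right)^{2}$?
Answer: $18769$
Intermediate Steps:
$\left(- 2 \left(-5 - 2\right) - 151\right)^{2} = \left(\left(-2\right) \left(-7\right) - 151\right)^{2} = \left(14 - 151\right)^{2} = \left(-137\right)^{2} = 18769$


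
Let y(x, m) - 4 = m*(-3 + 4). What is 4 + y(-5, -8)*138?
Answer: -548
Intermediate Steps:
y(x, m) = 4 + m (y(x, m) = 4 + m*(-3 + 4) = 4 + m*1 = 4 + m)
4 + y(-5, -8)*138 = 4 + (4 - 8)*138 = 4 - 4*138 = 4 - 552 = -548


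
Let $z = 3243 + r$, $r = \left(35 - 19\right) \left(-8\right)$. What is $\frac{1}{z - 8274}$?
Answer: $- \frac{1}{5159} \approx -0.00019384$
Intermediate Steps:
$r = -128$ ($r = 16 \left(-8\right) = -128$)
$z = 3115$ ($z = 3243 - 128 = 3115$)
$\frac{1}{z - 8274} = \frac{1}{3115 - 8274} = \frac{1}{-5159} = - \frac{1}{5159}$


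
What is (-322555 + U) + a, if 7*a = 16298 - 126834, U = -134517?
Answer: -3310040/7 ≈ -4.7286e+5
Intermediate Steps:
a = -110536/7 (a = (16298 - 126834)/7 = (1/7)*(-110536) = -110536/7 ≈ -15791.)
(-322555 + U) + a = (-322555 - 134517) - 110536/7 = -457072 - 110536/7 = -3310040/7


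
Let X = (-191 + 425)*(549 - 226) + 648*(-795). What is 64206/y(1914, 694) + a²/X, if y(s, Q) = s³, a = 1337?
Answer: -4001896786849/984101730876 ≈ -4.0665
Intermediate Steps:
X = -439578 (X = 234*323 - 515160 = 75582 - 515160 = -439578)
64206/y(1914, 694) + a²/X = 64206/(1914³) + 1337²/(-439578) = 64206/7011739944 + 1787569*(-1/439578) = 64206*(1/7011739944) - 1787569/439578 = 41/4477484 - 1787569/439578 = -4001896786849/984101730876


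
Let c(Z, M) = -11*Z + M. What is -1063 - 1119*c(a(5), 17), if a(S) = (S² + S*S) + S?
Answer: 656909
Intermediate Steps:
a(S) = S + 2*S² (a(S) = (S² + S²) + S = 2*S² + S = S + 2*S²)
c(Z, M) = M - 11*Z
-1063 - 1119*c(a(5), 17) = -1063 - 1119*(17 - 55*(1 + 2*5)) = -1063 - 1119*(17 - 55*(1 + 10)) = -1063 - 1119*(17 - 55*11) = -1063 - 1119*(17 - 11*55) = -1063 - 1119*(17 - 605) = -1063 - 1119*(-588) = -1063 + 657972 = 656909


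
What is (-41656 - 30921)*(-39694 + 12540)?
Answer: 1970755858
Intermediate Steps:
(-41656 - 30921)*(-39694 + 12540) = -72577*(-27154) = 1970755858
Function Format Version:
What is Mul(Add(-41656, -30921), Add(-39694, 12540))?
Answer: 1970755858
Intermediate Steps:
Mul(Add(-41656, -30921), Add(-39694, 12540)) = Mul(-72577, -27154) = 1970755858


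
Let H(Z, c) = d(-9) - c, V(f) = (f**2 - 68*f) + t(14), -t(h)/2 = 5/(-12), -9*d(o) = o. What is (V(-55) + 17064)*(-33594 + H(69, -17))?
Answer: -800110484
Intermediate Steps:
d(o) = -o/9
t(h) = 5/6 (t(h) = -10/(-12) = -10*(-1)/12 = -2*(-5/12) = 5/6)
V(f) = 5/6 + f**2 - 68*f (V(f) = (f**2 - 68*f) + 5/6 = 5/6 + f**2 - 68*f)
H(Z, c) = 1 - c (H(Z, c) = -1/9*(-9) - c = 1 - c)
(V(-55) + 17064)*(-33594 + H(69, -17)) = ((5/6 + (-55)**2 - 68*(-55)) + 17064)*(-33594 + (1 - 1*(-17))) = ((5/6 + 3025 + 3740) + 17064)*(-33594 + (1 + 17)) = (40595/6 + 17064)*(-33594 + 18) = (142979/6)*(-33576) = -800110484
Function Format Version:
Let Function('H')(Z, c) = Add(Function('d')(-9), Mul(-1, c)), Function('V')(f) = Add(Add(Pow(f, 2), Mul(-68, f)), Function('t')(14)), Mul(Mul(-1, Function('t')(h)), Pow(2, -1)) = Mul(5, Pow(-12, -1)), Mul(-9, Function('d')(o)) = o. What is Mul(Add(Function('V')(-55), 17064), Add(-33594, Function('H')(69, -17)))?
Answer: -800110484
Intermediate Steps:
Function('d')(o) = Mul(Rational(-1, 9), o)
Function('t')(h) = Rational(5, 6) (Function('t')(h) = Mul(-2, Mul(5, Pow(-12, -1))) = Mul(-2, Mul(5, Rational(-1, 12))) = Mul(-2, Rational(-5, 12)) = Rational(5, 6))
Function('V')(f) = Add(Rational(5, 6), Pow(f, 2), Mul(-68, f)) (Function('V')(f) = Add(Add(Pow(f, 2), Mul(-68, f)), Rational(5, 6)) = Add(Rational(5, 6), Pow(f, 2), Mul(-68, f)))
Function('H')(Z, c) = Add(1, Mul(-1, c)) (Function('H')(Z, c) = Add(Mul(Rational(-1, 9), -9), Mul(-1, c)) = Add(1, Mul(-1, c)))
Mul(Add(Function('V')(-55), 17064), Add(-33594, Function('H')(69, -17))) = Mul(Add(Add(Rational(5, 6), Pow(-55, 2), Mul(-68, -55)), 17064), Add(-33594, Add(1, Mul(-1, -17)))) = Mul(Add(Add(Rational(5, 6), 3025, 3740), 17064), Add(-33594, Add(1, 17))) = Mul(Add(Rational(40595, 6), 17064), Add(-33594, 18)) = Mul(Rational(142979, 6), -33576) = -800110484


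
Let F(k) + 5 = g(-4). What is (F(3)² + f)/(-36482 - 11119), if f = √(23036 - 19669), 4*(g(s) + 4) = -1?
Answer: -1369/761616 - √3367/47601 ≈ -0.0030165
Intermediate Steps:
g(s) = -17/4 (g(s) = -4 + (¼)*(-1) = -4 - ¼ = -17/4)
F(k) = -37/4 (F(k) = -5 - 17/4 = -37/4)
f = √3367 ≈ 58.026
(F(3)² + f)/(-36482 - 11119) = ((-37/4)² + √3367)/(-36482 - 11119) = (1369/16 + √3367)/(-47601) = (1369/16 + √3367)*(-1/47601) = -1369/761616 - √3367/47601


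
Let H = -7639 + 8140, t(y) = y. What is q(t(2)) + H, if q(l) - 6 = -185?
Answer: 322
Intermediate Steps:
H = 501
q(l) = -179 (q(l) = 6 - 185 = -179)
q(t(2)) + H = -179 + 501 = 322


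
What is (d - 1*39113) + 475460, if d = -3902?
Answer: 432445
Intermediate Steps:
(d - 1*39113) + 475460 = (-3902 - 1*39113) + 475460 = (-3902 - 39113) + 475460 = -43015 + 475460 = 432445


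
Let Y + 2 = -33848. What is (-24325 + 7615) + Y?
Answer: -50560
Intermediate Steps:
Y = -33850 (Y = -2 - 33848 = -33850)
(-24325 + 7615) + Y = (-24325 + 7615) - 33850 = -16710 - 33850 = -50560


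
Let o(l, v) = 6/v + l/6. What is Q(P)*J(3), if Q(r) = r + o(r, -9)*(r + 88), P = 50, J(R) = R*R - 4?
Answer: 5540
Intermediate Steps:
J(R) = -4 + R**2 (J(R) = R**2 - 4 = -4 + R**2)
o(l, v) = 6/v + l/6 (o(l, v) = 6/v + l*(1/6) = 6/v + l/6)
Q(r) = r + (88 + r)*(-2/3 + r/6) (Q(r) = r + (6/(-9) + r/6)*(r + 88) = r + (6*(-1/9) + r/6)*(88 + r) = r + (-2/3 + r/6)*(88 + r) = r + (88 + r)*(-2/3 + r/6))
Q(P)*J(3) = (-176/3 + 15*50 + (1/6)*50**2)*(-4 + 3**2) = (-176/3 + 750 + (1/6)*2500)*(-4 + 9) = (-176/3 + 750 + 1250/3)*5 = 1108*5 = 5540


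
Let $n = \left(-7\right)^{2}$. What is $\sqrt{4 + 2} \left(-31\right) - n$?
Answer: $-49 - 31 \sqrt{6} \approx -124.93$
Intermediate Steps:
$n = 49$
$\sqrt{4 + 2} \left(-31\right) - n = \sqrt{4 + 2} \left(-31\right) - 49 = \sqrt{6} \left(-31\right) - 49 = - 31 \sqrt{6} - 49 = -49 - 31 \sqrt{6}$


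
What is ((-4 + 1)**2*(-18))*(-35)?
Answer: 5670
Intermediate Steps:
((-4 + 1)**2*(-18))*(-35) = ((-3)**2*(-18))*(-35) = (9*(-18))*(-35) = -162*(-35) = 5670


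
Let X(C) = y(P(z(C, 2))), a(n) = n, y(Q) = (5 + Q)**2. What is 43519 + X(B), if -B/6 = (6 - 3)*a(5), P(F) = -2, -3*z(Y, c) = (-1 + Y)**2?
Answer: 43528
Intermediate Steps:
z(Y, c) = -(-1 + Y)**2/3
B = -90 (B = -6*(6 - 3)*5 = -18*5 = -6*15 = -90)
X(C) = 9 (X(C) = (5 - 2)**2 = 3**2 = 9)
43519 + X(B) = 43519 + 9 = 43528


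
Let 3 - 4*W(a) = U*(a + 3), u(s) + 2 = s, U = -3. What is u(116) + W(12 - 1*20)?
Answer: 111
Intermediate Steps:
u(s) = -2 + s
W(a) = 3 + 3*a/4 (W(a) = 3/4 - (-3)*(a + 3)/4 = 3/4 - (-3)*(3 + a)/4 = 3/4 - (-9 - 3*a)/4 = 3/4 + (9/4 + 3*a/4) = 3 + 3*a/4)
u(116) + W(12 - 1*20) = (-2 + 116) + (3 + 3*(12 - 1*20)/4) = 114 + (3 + 3*(12 - 20)/4) = 114 + (3 + (3/4)*(-8)) = 114 + (3 - 6) = 114 - 3 = 111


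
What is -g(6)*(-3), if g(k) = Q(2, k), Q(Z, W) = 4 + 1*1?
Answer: 15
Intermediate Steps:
Q(Z, W) = 5 (Q(Z, W) = 4 + 1 = 5)
g(k) = 5
-g(6)*(-3) = -1*5*(-3) = -5*(-3) = 15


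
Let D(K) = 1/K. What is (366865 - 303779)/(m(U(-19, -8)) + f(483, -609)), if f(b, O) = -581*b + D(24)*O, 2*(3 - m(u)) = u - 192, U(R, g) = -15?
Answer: -504688/2244335 ≈ -0.22487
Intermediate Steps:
m(u) = 99 - u/2 (m(u) = 3 - (u - 192)/2 = 3 - (-192 + u)/2 = 3 + (96 - u/2) = 99 - u/2)
f(b, O) = -581*b + O/24
(366865 - 303779)/(m(U(-19, -8)) + f(483, -609)) = (366865 - 303779)/((99 - 1/2*(-15)) + (-581*483 + (1/24)*(-609))) = 63086/((99 + 15/2) + (-280623 - 203/8)) = 63086/(213/2 - 2245187/8) = 63086/(-2244335/8) = 63086*(-8/2244335) = -504688/2244335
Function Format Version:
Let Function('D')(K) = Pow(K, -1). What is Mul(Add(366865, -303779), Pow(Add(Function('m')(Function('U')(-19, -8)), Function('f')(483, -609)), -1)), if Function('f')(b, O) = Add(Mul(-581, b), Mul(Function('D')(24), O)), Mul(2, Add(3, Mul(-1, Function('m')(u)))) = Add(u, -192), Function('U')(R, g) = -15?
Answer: Rational(-504688, 2244335) ≈ -0.22487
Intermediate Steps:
Function('m')(u) = Add(99, Mul(Rational(-1, 2), u)) (Function('m')(u) = Add(3, Mul(Rational(-1, 2), Add(u, -192))) = Add(3, Mul(Rational(-1, 2), Add(-192, u))) = Add(3, Add(96, Mul(Rational(-1, 2), u))) = Add(99, Mul(Rational(-1, 2), u)))
Function('f')(b, O) = Add(Mul(-581, b), Mul(Rational(1, 24), O)) (Function('f')(b, O) = Add(Mul(-581, b), Mul(Pow(24, -1), O)) = Add(Mul(-581, b), Mul(Rational(1, 24), O)))
Mul(Add(366865, -303779), Pow(Add(Function('m')(Function('U')(-19, -8)), Function('f')(483, -609)), -1)) = Mul(Add(366865, -303779), Pow(Add(Add(99, Mul(Rational(-1, 2), -15)), Add(Mul(-581, 483), Mul(Rational(1, 24), -609))), -1)) = Mul(63086, Pow(Add(Add(99, Rational(15, 2)), Add(-280623, Rational(-203, 8))), -1)) = Mul(63086, Pow(Add(Rational(213, 2), Rational(-2245187, 8)), -1)) = Mul(63086, Pow(Rational(-2244335, 8), -1)) = Mul(63086, Rational(-8, 2244335)) = Rational(-504688, 2244335)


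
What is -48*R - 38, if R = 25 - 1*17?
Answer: -422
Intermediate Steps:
R = 8 (R = 25 - 17 = 8)
-48*R - 38 = -48*8 - 38 = -384 - 38 = -422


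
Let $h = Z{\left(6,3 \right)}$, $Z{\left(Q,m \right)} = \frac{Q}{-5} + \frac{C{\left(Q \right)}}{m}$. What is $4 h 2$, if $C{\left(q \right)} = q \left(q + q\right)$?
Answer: $\frac{912}{5} \approx 182.4$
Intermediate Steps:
$C{\left(q \right)} = 2 q^{2}$ ($C{\left(q \right)} = q 2 q = 2 q^{2}$)
$Z{\left(Q,m \right)} = - \frac{Q}{5} + \frac{2 Q^{2}}{m}$ ($Z{\left(Q,m \right)} = \frac{Q}{-5} + \frac{2 Q^{2}}{m} = Q \left(- \frac{1}{5}\right) + \frac{2 Q^{2}}{m} = - \frac{Q}{5} + \frac{2 Q^{2}}{m}$)
$h = \frac{114}{5}$ ($h = \frac{1}{5} \cdot 6 \cdot \frac{1}{3} \left(\left(-1\right) 3 + 10 \cdot 6\right) = \frac{1}{5} \cdot 6 \cdot \frac{1}{3} \left(-3 + 60\right) = \frac{1}{5} \cdot 6 \cdot \frac{1}{3} \cdot 57 = \frac{114}{5} \approx 22.8$)
$4 h 2 = 4 \cdot \frac{114}{5} \cdot 2 = \frac{456}{5} \cdot 2 = \frac{912}{5}$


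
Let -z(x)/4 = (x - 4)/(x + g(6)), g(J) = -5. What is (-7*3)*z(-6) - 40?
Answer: 400/11 ≈ 36.364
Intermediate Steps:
z(x) = -4*(-4 + x)/(-5 + x) (z(x) = -4*(x - 4)/(x - 5) = -4*(-4 + x)/(-5 + x))
(-7*3)*z(-6) - 40 = (-7*3)*(4*(4 - 1*(-6))/(-5 - 6)) - 40 = -84*(4 + 6)/(-11) - 40 = -84*(-1)*10/11 - 40 = -21*(-40/11) - 40 = 840/11 - 40 = 400/11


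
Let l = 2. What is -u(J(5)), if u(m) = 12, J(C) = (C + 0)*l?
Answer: -12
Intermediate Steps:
J(C) = 2*C (J(C) = (C + 0)*2 = C*2 = 2*C)
-u(J(5)) = -1*12 = -12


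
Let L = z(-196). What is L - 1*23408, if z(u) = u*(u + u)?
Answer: 53424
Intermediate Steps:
z(u) = 2*u² (z(u) = u*(2*u) = 2*u²)
L = 76832 (L = 2*(-196)² = 2*38416 = 76832)
L - 1*23408 = 76832 - 1*23408 = 76832 - 23408 = 53424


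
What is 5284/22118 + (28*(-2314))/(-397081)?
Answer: 1765622730/4391318779 ≈ 0.40207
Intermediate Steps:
5284/22118 + (28*(-2314))/(-397081) = 5284*(1/22118) - 64792*(-1/397081) = 2642/11059 + 64792/397081 = 1765622730/4391318779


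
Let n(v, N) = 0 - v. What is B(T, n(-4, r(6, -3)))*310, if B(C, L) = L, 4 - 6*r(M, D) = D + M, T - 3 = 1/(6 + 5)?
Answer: 1240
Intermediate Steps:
T = 34/11 (T = 3 + 1/(6 + 5) = 3 + 1/11 = 34/11 ≈ 3.0909)
r(M, D) = ⅔ - D/6 - M/6 (r(M, D) = ⅔ - (D + M)/6 = ⅔ + (-D/6 - M/6) = ⅔ - D/6 - M/6)
n(v, N) = -v
B(T, n(-4, r(6, -3)))*310 = -1*(-4)*310 = 4*310 = 1240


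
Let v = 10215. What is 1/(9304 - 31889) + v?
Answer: 230705774/22585 ≈ 10215.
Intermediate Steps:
1/(9304 - 31889) + v = 1/(9304 - 31889) + 10215 = 1/(-22585) + 10215 = -1/22585 + 10215 = 230705774/22585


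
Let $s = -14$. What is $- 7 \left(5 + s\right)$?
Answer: $63$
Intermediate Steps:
$- 7 \left(5 + s\right) = - 7 \left(5 - 14\right) = \left(-7\right) \left(-9\right) = 63$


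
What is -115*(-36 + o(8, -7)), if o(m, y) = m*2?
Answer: 2300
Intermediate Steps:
o(m, y) = 2*m
-115*(-36 + o(8, -7)) = -115*(-36 + 2*8) = -115*(-36 + 16) = -115*(-20) = 2300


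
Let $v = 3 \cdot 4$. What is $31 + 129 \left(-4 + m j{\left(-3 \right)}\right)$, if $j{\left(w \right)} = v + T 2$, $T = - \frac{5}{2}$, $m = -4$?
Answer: $-4097$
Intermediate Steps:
$v = 12$
$T = - \frac{5}{2}$ ($T = \left(-5\right) \frac{1}{2} = - \frac{5}{2} \approx -2.5$)
$j{\left(w \right)} = 7$ ($j{\left(w \right)} = 12 - 5 = 7$)
$31 + 129 \left(-4 + m j{\left(-3 \right)}\right) = 31 + 129 \left(-4 - 28\right) = 31 + 129 \left(-32\right) = 31 - 4128 = -4097$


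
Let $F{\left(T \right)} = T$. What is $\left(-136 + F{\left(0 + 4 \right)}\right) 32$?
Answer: $-4224$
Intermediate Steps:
$\left(-136 + F{\left(0 + 4 \right)}\right) 32 = \left(-136 + \left(0 + 4\right)\right) 32 = \left(-136 + 4\right) 32 = \left(-132\right) 32 = -4224$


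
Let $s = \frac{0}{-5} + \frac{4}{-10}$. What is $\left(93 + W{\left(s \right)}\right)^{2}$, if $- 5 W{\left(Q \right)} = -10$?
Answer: $9025$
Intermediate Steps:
$s = - \frac{2}{5}$ ($s = 0 \left(- \frac{1}{5}\right) + 4 \left(- \frac{1}{10}\right) = 0 - \frac{2}{5} = - \frac{2}{5} \approx -0.4$)
$W{\left(Q \right)} = 2$ ($W{\left(Q \right)} = \left(- \frac{1}{5}\right) \left(-10\right) = 2$)
$\left(93 + W{\left(s \right)}\right)^{2} = \left(93 + 2\right)^{2} = 95^{2} = 9025$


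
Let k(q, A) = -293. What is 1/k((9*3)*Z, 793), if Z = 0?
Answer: -1/293 ≈ -0.0034130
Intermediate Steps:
1/k((9*3)*Z, 793) = 1/(-293) = -1/293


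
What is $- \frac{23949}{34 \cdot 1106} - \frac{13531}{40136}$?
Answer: $- \frac{367509197}{377318536} \approx -0.974$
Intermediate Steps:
$- \frac{23949}{34 \cdot 1106} - \frac{13531}{40136} = - \frac{23949}{37604} - \frac{13531}{40136} = - \frac{367509197}{377318536}$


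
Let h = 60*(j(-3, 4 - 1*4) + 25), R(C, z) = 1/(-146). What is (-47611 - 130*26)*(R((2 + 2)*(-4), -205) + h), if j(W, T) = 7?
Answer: -14293746129/146 ≈ -9.7902e+7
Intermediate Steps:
R(C, z) = -1/146
h = 1920 (h = 60*(7 + 25) = 60*32 = 1920)
(-47611 - 130*26)*(R((2 + 2)*(-4), -205) + h) = (-47611 - 130*26)*(-1/146 + 1920) = (-47611 - 3380)*(280319/146) = -50991*280319/146 = -14293746129/146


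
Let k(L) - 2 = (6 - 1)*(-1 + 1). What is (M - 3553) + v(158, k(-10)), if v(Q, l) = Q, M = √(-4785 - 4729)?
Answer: -3395 + I*√9514 ≈ -3395.0 + 97.54*I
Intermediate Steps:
M = I*√9514 (M = √(-9514) = I*√9514 ≈ 97.54*I)
k(L) = 2 (k(L) = 2 + (6 - 1)*(-1 + 1) = 2 + 5*0 = 2 + 0 = 2)
(M - 3553) + v(158, k(-10)) = (I*√9514 - 3553) + 158 = (-3553 + I*√9514) + 158 = -3395 + I*√9514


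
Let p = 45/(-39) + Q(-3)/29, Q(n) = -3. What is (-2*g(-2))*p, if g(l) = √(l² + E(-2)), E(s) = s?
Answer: 948*√2/377 ≈ 3.5562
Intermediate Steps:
g(l) = √(-2 + l²) (g(l) = √(l² - 2) = √(-2 + l²))
p = -474/377 (p = 45/(-39) - 3/29 = 45*(-1/39) - 3*1/29 = -15/13 - 3/29 = -474/377 ≈ -1.2573)
(-2*g(-2))*p = -2*√(-2 + (-2)²)*(-474/377) = -2*√(-2 + 4)*(-474/377) = -2*√2*(-474/377) = 948*√2/377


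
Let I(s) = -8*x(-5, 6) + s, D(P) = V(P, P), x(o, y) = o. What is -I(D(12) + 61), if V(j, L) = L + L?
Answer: -125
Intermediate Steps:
V(j, L) = 2*L
D(P) = 2*P
I(s) = 40 + s (I(s) = -8*(-5) + s = 40 + s)
-I(D(12) + 61) = -(40 + (2*12 + 61)) = -(40 + (24 + 61)) = -(40 + 85) = -1*125 = -125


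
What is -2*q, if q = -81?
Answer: 162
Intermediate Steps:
-2*q = -2*(-81) = 162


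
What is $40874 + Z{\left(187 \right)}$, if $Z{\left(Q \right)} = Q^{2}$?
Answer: $75843$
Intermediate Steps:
$40874 + Z{\left(187 \right)} = 40874 + 187^{2} = 40874 + 34969 = 75843$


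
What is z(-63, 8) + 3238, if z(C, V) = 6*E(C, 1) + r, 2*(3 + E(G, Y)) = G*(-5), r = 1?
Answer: 4166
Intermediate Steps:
E(G, Y) = -3 - 5*G/2 (E(G, Y) = -3 + (G*(-5))/2 = -3 + (-5*G)/2 = -3 - 5*G/2)
z(C, V) = -17 - 15*C (z(C, V) = 6*(-3 - 5*C/2) + 1 = (-18 - 15*C) + 1 = -17 - 15*C)
z(-63, 8) + 3238 = (-17 - 15*(-63)) + 3238 = (-17 + 945) + 3238 = 928 + 3238 = 4166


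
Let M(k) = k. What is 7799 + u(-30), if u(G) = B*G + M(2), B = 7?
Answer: 7591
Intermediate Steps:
u(G) = 2 + 7*G (u(G) = 7*G + 2 = 2 + 7*G)
7799 + u(-30) = 7799 + (2 + 7*(-30)) = 7799 + (2 - 210) = 7799 - 208 = 7591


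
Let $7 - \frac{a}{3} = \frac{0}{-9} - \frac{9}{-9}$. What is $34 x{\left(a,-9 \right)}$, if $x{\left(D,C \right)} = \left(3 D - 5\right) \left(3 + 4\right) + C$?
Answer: $11356$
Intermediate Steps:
$a = 18$ ($a = 21 - 3 \left(\frac{0}{-9} - \frac{9}{-9}\right) = 21 - 3 \left(0 \left(- \frac{1}{9}\right) - -1\right) = 21 - 3 \left(0 + 1\right) = 21 - 3 = 18$)
$x{\left(D,C \right)} = -35 + C + 21 D$ ($x{\left(D,C \right)} = \left(-5 + 3 D\right) 7 + C = \left(-35 + 21 D\right) + C = -35 + C + 21 D$)
$34 x{\left(a,-9 \right)} = 34 \left(-35 - 9 + 21 \cdot 18\right) = 34 \left(-35 - 9 + 378\right) = 34 \cdot 334 = 11356$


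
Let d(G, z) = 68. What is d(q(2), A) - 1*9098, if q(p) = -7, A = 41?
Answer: -9030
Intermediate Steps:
d(q(2), A) - 1*9098 = 68 - 1*9098 = 68 - 9098 = -9030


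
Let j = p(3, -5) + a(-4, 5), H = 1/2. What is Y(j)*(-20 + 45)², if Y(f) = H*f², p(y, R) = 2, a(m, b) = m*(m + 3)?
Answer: 11250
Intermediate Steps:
a(m, b) = m*(3 + m)
H = ½ (H = 1*(½) = ½ ≈ 0.50000)
j = 6 (j = 2 - 4*(3 - 4) = 2 - 4*(-1) = 2 + 4 = 6)
Y(f) = f²/2
Y(j)*(-20 + 45)² = ((½)*6²)*(-20 + 45)² = ((½)*36)*25² = 18*625 = 11250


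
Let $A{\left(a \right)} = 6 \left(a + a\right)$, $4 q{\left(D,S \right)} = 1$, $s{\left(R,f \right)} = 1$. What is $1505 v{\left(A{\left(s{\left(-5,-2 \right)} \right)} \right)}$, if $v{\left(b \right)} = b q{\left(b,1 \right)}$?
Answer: $4515$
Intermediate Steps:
$q{\left(D,S \right)} = \frac{1}{4}$ ($q{\left(D,S \right)} = \frac{1}{4} \cdot 1 = \frac{1}{4}$)
$A{\left(a \right)} = 12 a$ ($A{\left(a \right)} = 6 \cdot 2 a = 12 a$)
$v{\left(b \right)} = \frac{b}{4}$ ($v{\left(b \right)} = b \frac{1}{4} = \frac{b}{4}$)
$1505 v{\left(A{\left(s{\left(-5,-2 \right)} \right)} \right)} = 1505 \frac{12 \cdot 1}{4} = 1505 \cdot \frac{1}{4} \cdot 12 = 1505 \cdot 3 = 4515$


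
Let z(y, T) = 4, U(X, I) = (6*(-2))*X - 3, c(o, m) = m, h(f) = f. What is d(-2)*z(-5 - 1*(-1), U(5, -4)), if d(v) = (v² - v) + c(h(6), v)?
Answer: 16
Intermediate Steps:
U(X, I) = -3 - 12*X (U(X, I) = -12*X - 3 = -3 - 12*X)
d(v) = v² (d(v) = (v² - v) + v = v²)
d(-2)*z(-5 - 1*(-1), U(5, -4)) = (-2)²*4 = 4*4 = 16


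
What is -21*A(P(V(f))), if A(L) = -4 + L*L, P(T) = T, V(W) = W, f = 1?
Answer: 63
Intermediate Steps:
A(L) = -4 + L**2
-21*A(P(V(f))) = -21*(-4 + 1**2) = -21*(-4 + 1) = -21*(-3) = 63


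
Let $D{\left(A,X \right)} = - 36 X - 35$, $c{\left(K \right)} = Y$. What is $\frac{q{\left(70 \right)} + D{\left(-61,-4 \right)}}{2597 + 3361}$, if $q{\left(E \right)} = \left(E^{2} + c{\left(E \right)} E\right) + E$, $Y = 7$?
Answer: $\frac{5569}{5958} \approx 0.93471$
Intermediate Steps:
$c{\left(K \right)} = 7$
$D{\left(A,X \right)} = -35 - 36 X$
$q{\left(E \right)} = E^{2} + 8 E$ ($q{\left(E \right)} = \left(E^{2} + 7 E\right) + E = E^{2} + 8 E$)
$\frac{q{\left(70 \right)} + D{\left(-61,-4 \right)}}{2597 + 3361} = \frac{70 \left(8 + 70\right) - -109}{2597 + 3361} = \frac{70 \cdot 78 + \left(-35 + 144\right)}{5958} = \left(5460 + 109\right) \frac{1}{5958} = 5569 \cdot \frac{1}{5958} = \frac{5569}{5958}$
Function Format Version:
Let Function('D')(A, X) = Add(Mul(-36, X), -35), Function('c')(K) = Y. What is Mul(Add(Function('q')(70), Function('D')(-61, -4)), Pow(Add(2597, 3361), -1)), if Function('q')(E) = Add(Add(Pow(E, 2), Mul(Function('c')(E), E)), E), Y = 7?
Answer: Rational(5569, 5958) ≈ 0.93471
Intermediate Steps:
Function('c')(K) = 7
Function('D')(A, X) = Add(-35, Mul(-36, X))
Function('q')(E) = Add(Pow(E, 2), Mul(8, E)) (Function('q')(E) = Add(Add(Pow(E, 2), Mul(7, E)), E) = Add(Pow(E, 2), Mul(8, E)))
Mul(Add(Function('q')(70), Function('D')(-61, -4)), Pow(Add(2597, 3361), -1)) = Mul(Add(Mul(70, Add(8, 70)), Add(-35, Mul(-36, -4))), Pow(Add(2597, 3361), -1)) = Mul(Add(Mul(70, 78), Add(-35, 144)), Pow(5958, -1)) = Mul(Add(5460, 109), Rational(1, 5958)) = Mul(5569, Rational(1, 5958)) = Rational(5569, 5958)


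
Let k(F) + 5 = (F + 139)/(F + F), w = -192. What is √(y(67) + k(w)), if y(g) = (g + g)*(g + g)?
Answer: √41359422/48 ≈ 133.98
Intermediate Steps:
y(g) = 4*g² (y(g) = (2*g)*(2*g) = 4*g²)
k(F) = -5 + (139 + F)/(2*F) (k(F) = -5 + (F + 139)/(F + F) = -5 + (139 + F)/((2*F)) = -5 + (139 + F)*(1/(2*F)) = -5 + (139 + F)/(2*F))
√(y(67) + k(w)) = √(4*67² + (½)*(139 - 9*(-192))/(-192)) = √(4*4489 + (½)*(-1/192)*(139 + 1728)) = √(17956 + (½)*(-1/192)*1867) = √(17956 - 1867/384) = √(6893237/384) = √41359422/48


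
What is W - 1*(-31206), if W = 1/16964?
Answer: 529378585/16964 ≈ 31206.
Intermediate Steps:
W = 1/16964 ≈ 5.8948e-5
W - 1*(-31206) = 1/16964 - 1*(-31206) = 1/16964 + 31206 = 529378585/16964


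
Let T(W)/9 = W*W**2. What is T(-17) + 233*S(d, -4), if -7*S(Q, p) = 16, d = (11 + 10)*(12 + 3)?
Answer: -313247/7 ≈ -44750.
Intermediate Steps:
d = 315 (d = 21*15 = 315)
S(Q, p) = -16/7 (S(Q, p) = -1/7*16 = -16/7)
T(W) = 9*W**3 (T(W) = 9*(W*W**2) = 9*W**3)
T(-17) + 233*S(d, -4) = 9*(-17)**3 + 233*(-16/7) = 9*(-4913) - 3728/7 = -44217 - 3728/7 = -313247/7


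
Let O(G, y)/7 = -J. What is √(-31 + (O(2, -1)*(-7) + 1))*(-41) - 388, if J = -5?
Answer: -388 - 205*I*√11 ≈ -388.0 - 679.91*I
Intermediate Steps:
O(G, y) = 35 (O(G, y) = 7*(-1*(-5)) = 7*5 = 35)
√(-31 + (O(2, -1)*(-7) + 1))*(-41) - 388 = √(-31 + (35*(-7) + 1))*(-41) - 388 = √(-31 + (-245 + 1))*(-41) - 388 = √(-31 - 244)*(-41) - 388 = √(-275)*(-41) - 388 = (5*I*√11)*(-41) - 388 = -205*I*√11 - 388 = -388 - 205*I*√11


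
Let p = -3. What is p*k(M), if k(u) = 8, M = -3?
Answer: -24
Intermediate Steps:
p*k(M) = -3*8 = -24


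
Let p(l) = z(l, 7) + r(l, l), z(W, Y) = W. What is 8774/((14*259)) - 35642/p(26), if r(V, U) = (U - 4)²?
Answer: -31190788/462315 ≈ -67.467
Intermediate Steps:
r(V, U) = (-4 + U)²
p(l) = l + (-4 + l)²
8774/((14*259)) - 35642/p(26) = 8774/((14*259)) - 35642/(26 + (-4 + 26)²) = 8774/3626 - 35642/(26 + 22²) = 8774*(1/3626) - 35642/(26 + 484) = 4387/1813 - 35642/510 = 4387/1813 - 35642*1/510 = 4387/1813 - 17821/255 = -31190788/462315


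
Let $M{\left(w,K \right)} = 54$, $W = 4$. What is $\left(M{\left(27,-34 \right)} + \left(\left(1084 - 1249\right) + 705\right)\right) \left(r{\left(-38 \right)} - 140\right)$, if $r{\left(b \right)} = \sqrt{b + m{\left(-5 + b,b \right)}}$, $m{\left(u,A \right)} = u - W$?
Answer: $-83160 + 594 i \sqrt{85} \approx -83160.0 + 5476.4 i$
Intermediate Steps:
$m{\left(u,A \right)} = -4 + u$ ($m{\left(u,A \right)} = u - 4 = -4 + u$)
$r{\left(b \right)} = \sqrt{-9 + 2 b}$ ($r{\left(b \right)} = \sqrt{b + \left(-4 + \left(-5 + b\right)\right)} = \sqrt{b + \left(-9 + b\right)} = \sqrt{-9 + 2 b}$)
$\left(M{\left(27,-34 \right)} + \left(\left(1084 - 1249\right) + 705\right)\right) \left(r{\left(-38 \right)} - 140\right) = \left(54 + \left(\left(1084 - 1249\right) + 705\right)\right) \left(\sqrt{-9 + 2 \left(-38\right)} - 140\right) = \left(54 + \left(-165 + 705\right)\right) \left(\sqrt{-9 - 76} - 140\right) = \left(54 + 540\right) \left(\sqrt{-85} - 140\right) = 594 \left(i \sqrt{85} - 140\right) = 594 \left(-140 + i \sqrt{85}\right) = -83160 + 594 i \sqrt{85}$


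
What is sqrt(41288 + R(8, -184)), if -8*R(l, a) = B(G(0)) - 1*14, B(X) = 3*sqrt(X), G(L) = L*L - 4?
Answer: sqrt(165159 - 3*I)/2 ≈ 203.2 - 0.0018455*I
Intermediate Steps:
G(L) = -4 + L**2 (G(L) = L**2 - 4 = -4 + L**2)
R(l, a) = 7/4 - 3*I/4 (R(l, a) = -(3*sqrt(-4 + 0**2) - 1*14)/8 = -(3*sqrt(-4 + 0) - 14)/8 = -(3*sqrt(-4) - 14)/8 = -(3*(2*I) - 14)/8 = -(6*I - 14)/8 = -(-14 + 6*I)/8 = 7/4 - 3*I/4)
sqrt(41288 + R(8, -184)) = sqrt(41288 + (7/4 - 3*I/4)) = sqrt(165159/4 - 3*I/4)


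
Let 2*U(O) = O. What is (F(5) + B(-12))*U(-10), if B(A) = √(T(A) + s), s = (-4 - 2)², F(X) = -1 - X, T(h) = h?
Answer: 30 - 10*√6 ≈ 5.5051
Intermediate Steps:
s = 36 (s = (-6)² = 36)
U(O) = O/2
B(A) = √(36 + A) (B(A) = √(A + 36) = √(36 + A))
(F(5) + B(-12))*U(-10) = ((-1 - 1*5) + √(36 - 12))*((½)*(-10)) = ((-1 - 5) + √24)*(-5) = (-6 + 2*√6)*(-5) = 30 - 10*√6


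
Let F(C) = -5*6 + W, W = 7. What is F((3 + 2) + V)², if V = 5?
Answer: 529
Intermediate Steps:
F(C) = -23 (F(C) = -5*6 + 7 = -30 + 7 = -23)
F((3 + 2) + V)² = (-23)² = 529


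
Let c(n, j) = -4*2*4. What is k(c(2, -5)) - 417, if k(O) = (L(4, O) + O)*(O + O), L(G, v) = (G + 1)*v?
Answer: 11871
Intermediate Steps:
L(G, v) = v*(1 + G) (L(G, v) = (1 + G)*v = v*(1 + G))
c(n, j) = -32 (c(n, j) = -8*4 = -32)
k(O) = 12*O**2 (k(O) = (O*(1 + 4) + O)*(O + O) = (O*5 + O)*(2*O) = (5*O + O)*(2*O) = (6*O)*(2*O) = 12*O**2)
k(c(2, -5)) - 417 = 12*(-32)**2 - 417 = 12*1024 - 417 = 12288 - 417 = 11871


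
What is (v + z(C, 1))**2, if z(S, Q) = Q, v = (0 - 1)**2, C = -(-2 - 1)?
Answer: 4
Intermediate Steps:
C = 3 (C = -1*(-3) = 3)
v = 1 (v = (-1)**2 = 1)
(v + z(C, 1))**2 = (1 + 1)**2 = 2**2 = 4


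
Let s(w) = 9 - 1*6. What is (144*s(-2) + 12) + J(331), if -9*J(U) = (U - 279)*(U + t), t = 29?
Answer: -1636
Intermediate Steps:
J(U) = -(-279 + U)*(29 + U)/9 (J(U) = -(U - 279)*(U + 29)/9 = -(-279 + U)*(29 + U)/9)
s(w) = 3 (s(w) = 9 - 6 = 3)
(144*s(-2) + 12) + J(331) = (144*3 + 12) + (899 - 1/9*331**2 + (250/9)*331) = (432 + 12) + (899 - 1/9*109561 + 82750/9) = 444 + (899 - 109561/9 + 82750/9) = 444 - 2080 = -1636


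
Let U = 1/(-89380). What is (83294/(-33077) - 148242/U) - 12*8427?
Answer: 438262603705078/33077 ≈ 1.3250e+10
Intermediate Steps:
U = -1/89380 ≈ -1.1188e-5
(83294/(-33077) - 148242/U) - 12*8427 = (83294/(-33077) - 148242/(-1/89380)) - 12*8427 = (83294*(-1/33077) - 148242*(-89380)) - 1*101124 = (-83294/33077 + 13249869960) - 101124 = 438265948583626/33077 - 101124 = 438262603705078/33077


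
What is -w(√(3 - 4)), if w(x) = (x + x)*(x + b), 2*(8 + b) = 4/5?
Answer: 2 + 76*I/5 ≈ 2.0 + 15.2*I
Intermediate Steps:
b = -38/5 (b = -8 + (4/5)/2 = -8 + (4*(⅕))/2 = -8 + (½)*(⅘) = -8 + ⅖ = -38/5 ≈ -7.6000)
w(x) = 2*x*(-38/5 + x) (w(x) = (x + x)*(x - 38/5) = (2*x)*(-38/5 + x) = 2*x*(-38/5 + x))
-w(√(3 - 4)) = -2*√(3 - 4)*(-38 + 5*√(3 - 4))/5 = -2*√(-1)*(-38 + 5*√(-1))/5 = -2*I*(-38 + 5*I)/5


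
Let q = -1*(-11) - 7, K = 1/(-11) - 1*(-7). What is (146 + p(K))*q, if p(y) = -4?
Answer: 568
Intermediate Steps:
K = 76/11 (K = -1/11 + 7 = 76/11 ≈ 6.9091)
q = 4 (q = 11 - 7 = 4)
(146 + p(K))*q = (146 - 4)*4 = 142*4 = 568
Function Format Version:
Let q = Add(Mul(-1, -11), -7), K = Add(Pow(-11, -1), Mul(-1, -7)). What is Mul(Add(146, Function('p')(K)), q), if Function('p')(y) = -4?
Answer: 568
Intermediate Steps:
K = Rational(76, 11) (K = Add(Rational(-1, 11), 7) = Rational(76, 11) ≈ 6.9091)
q = 4 (q = Add(11, -7) = 4)
Mul(Add(146, Function('p')(K)), q) = Mul(Add(146, -4), 4) = Mul(142, 4) = 568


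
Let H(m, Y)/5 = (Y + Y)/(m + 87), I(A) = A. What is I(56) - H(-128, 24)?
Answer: 2536/41 ≈ 61.854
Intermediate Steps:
H(m, Y) = 10*Y/(87 + m) (H(m, Y) = 5*((Y + Y)/(m + 87)) = 5*((2*Y)/(87 + m)) = 5*(2*Y/(87 + m)) = 10*Y/(87 + m))
I(56) - H(-128, 24) = 56 - 10*24/(87 - 128) = 56 - 10*24/(-41) = 56 - 10*24*(-1)/41 = 56 - 1*(-240/41) = 56 + 240/41 = 2536/41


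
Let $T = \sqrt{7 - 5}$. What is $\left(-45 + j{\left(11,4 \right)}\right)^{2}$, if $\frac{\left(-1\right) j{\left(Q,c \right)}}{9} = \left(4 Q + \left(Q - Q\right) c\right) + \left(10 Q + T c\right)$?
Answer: $2050353 + 103032 \sqrt{2} \approx 2.1961 \cdot 10^{6}$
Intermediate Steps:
$T = \sqrt{2} \approx 1.4142$
$j{\left(Q,c \right)} = - 126 Q - 9 c \sqrt{2}$ ($j{\left(Q,c \right)} = - 9 \left(\left(4 Q + \left(Q - Q\right) c\right) + \left(10 Q + \sqrt{2} c\right)\right) = - 9 \left(\left(4 Q + 0 c\right) + \left(10 Q + c \sqrt{2}\right)\right) = - 9 \left(\left(4 Q + 0\right) + \left(10 Q + c \sqrt{2}\right)\right) = - 9 \left(4 Q + \left(10 Q + c \sqrt{2}\right)\right) = - 9 \left(14 Q + c \sqrt{2}\right) = - 126 Q - 9 c \sqrt{2}$)
$\left(-45 + j{\left(11,4 \right)}\right)^{2} = \left(-45 - \left(1386 + 36 \sqrt{2}\right)\right)^{2} = \left(-1431 - 36 \sqrt{2}\right)^{2}$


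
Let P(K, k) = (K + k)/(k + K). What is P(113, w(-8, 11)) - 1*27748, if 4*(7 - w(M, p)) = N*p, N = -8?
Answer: -27747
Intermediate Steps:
w(M, p) = 7 + 2*p (w(M, p) = 7 - (-2)*p = 7 + 2*p)
P(K, k) = 1 (P(K, k) = (K + k)/(K + k) = 1)
P(113, w(-8, 11)) - 1*27748 = 1 - 1*27748 = 1 - 27748 = -27747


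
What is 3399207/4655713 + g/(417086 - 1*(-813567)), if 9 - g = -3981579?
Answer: 22720375304415/5729567170589 ≈ 3.9655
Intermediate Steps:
g = 3981588 (g = 9 - 1*(-3981579) = 9 + 3981579 = 3981588)
3399207/4655713 + g/(417086 - 1*(-813567)) = 3399207/4655713 + 3981588/(417086 - 1*(-813567)) = 3399207*(1/4655713) + 3981588/(417086 + 813567) = 3399207/4655713 + 3981588/1230653 = 22720375304415/5729567170589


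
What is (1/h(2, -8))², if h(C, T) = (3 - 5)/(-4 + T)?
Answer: 36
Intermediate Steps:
h(C, T) = -2/(-4 + T)
(1/h(2, -8))² = (1/(-2/(-4 - 8)))² = (1/(-2/(-12)))² = (1/(-2*(-1/12)))² = (1/(⅙))² = 6² = 36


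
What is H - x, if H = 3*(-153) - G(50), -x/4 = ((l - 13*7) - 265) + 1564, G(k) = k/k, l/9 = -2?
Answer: 4300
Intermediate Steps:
l = -18 (l = 9*(-2) = -18)
G(k) = 1
x = -4760 (x = -4*(((-18 - 13*7) - 265) + 1564) = -4*(((-18 - 91) - 265) + 1564) = -4*((-109 - 265) + 1564) = -4*(-374 + 1564) = -4*1190 = -4760)
H = -460 (H = 3*(-153) - 1*1 = -459 - 1 = -460)
H - x = -460 - 1*(-4760) = -460 + 4760 = 4300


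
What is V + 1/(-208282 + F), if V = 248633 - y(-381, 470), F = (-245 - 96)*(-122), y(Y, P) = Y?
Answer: 41505653519/166680 ≈ 2.4901e+5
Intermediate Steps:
F = 41602 (F = -341*(-122) = 41602)
V = 249014 (V = 248633 - 1*(-381) = 248633 + 381 = 249014)
V + 1/(-208282 + F) = 249014 + 1/(-208282 + 41602) = 249014 + 1/(-166680) = 249014 - 1/166680 = 41505653519/166680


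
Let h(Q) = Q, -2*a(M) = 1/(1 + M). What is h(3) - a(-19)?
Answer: 107/36 ≈ 2.9722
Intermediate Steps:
a(M) = -1/(2*(1 + M))
h(3) - a(-19) = 3 - (-1)/(2 + 2*(-19)) = 3 - (-1)/(2 - 38) = 3 - (-1)/(-36) = 3 - (-1)*(-1)/36 = 3 - 1*1/36 = 3 - 1/36 = 107/36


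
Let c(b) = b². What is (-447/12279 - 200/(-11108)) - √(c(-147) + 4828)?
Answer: -209123/11366261 - √26437 ≈ -162.61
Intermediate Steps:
(-447/12279 - 200/(-11108)) - √(c(-147) + 4828) = (-447/12279 - 200/(-11108)) - √((-147)² + 4828) = (-447*1/12279 - 200*(-1/11108)) - √(21609 + 4828) = (-149/4093 + 50/2777) - √26437 = -209123/11366261 - √26437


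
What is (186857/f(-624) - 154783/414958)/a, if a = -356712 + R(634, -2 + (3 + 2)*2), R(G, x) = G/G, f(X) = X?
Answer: 38817195799/46182265939056 ≈ 0.00084052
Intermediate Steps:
R(G, x) = 1
a = -356711 (a = -356712 + 1 = -356711)
(186857/f(-624) - 154783/414958)/a = (186857/(-624) - 154783/414958)/(-356711) = (186857*(-1/624) - 154783*1/414958)*(-1/356711) = (-186857/624 - 154783/414958)*(-1/356711) = -38817195799/129466896*(-1/356711) = 38817195799/46182265939056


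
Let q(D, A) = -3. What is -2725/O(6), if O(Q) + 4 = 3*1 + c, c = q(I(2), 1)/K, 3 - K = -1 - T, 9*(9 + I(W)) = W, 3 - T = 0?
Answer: 3815/2 ≈ 1907.5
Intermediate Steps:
T = 3 (T = 3 - 1*0 = 3 + 0 = 3)
I(W) = -9 + W/9
K = 7 (K = 3 - (-1 - 1*3) = 3 - (-1 - 3) = 3 - 1*(-4) = 3 + 4 = 7)
c = -3/7 ≈ -0.42857
O(Q) = -10/7 (O(Q) = -4 + (3*1 - 3/7) = -4 + (3 - 3/7) = -4 + 18/7 = -10/7)
-2725/O(6) = -2725/(-10/7) = -2725*(-7/10) = 3815/2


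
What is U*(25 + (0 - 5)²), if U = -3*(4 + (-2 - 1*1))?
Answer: -150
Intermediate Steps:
U = -3 (U = -3*(4 + (-2 - 1)) = -3*(4 - 3) = -3*1 = -3)
U*(25 + (0 - 5)²) = -3*(25 + (0 - 5)²) = -3*(25 + (-5)²) = -3*(25 + 25) = -3*50 = -150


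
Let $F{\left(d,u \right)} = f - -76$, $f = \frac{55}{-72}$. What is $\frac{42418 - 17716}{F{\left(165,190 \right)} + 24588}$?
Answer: $\frac{1778544}{1775753} \approx 1.0016$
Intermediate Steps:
$f = - \frac{55}{72}$ ($f = 55 \left(- \frac{1}{72}\right) = - \frac{55}{72} \approx -0.76389$)
$F{\left(d,u \right)} = \frac{5417}{72}$ ($F{\left(d,u \right)} = - \frac{55}{72} - -76 = - \frac{55}{72} + 76 = \frac{5417}{72}$)
$\frac{42418 - 17716}{F{\left(165,190 \right)} + 24588} = \frac{42418 - 17716}{\frac{5417}{72} + 24588} = \frac{24702}{\frac{1775753}{72}} = 24702 \cdot \frac{72}{1775753} = \frac{1778544}{1775753}$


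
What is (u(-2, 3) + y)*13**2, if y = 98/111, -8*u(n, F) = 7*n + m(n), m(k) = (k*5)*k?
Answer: 9971/444 ≈ 22.457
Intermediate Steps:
m(k) = 5*k**2 (m(k) = (5*k)*k = 5*k**2)
u(n, F) = -7*n/8 - 5*n**2/8 (u(n, F) = -(7*n + 5*n**2)/8 = -(5*n**2 + 7*n)/8 = -7*n/8 - 5*n**2/8)
y = 98/111 (y = 98*(1/111) = 98/111 ≈ 0.88288)
(u(-2, 3) + y)*13**2 = ((1/8)*(-2)*(-7 - 5*(-2)) + 98/111)*13**2 = ((1/8)*(-2)*(-7 + 10) + 98/111)*169 = ((1/8)*(-2)*3 + 98/111)*169 = (-3/4 + 98/111)*169 = (59/444)*169 = 9971/444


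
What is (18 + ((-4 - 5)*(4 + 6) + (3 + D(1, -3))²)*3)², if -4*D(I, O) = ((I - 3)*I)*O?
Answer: 962361/16 ≈ 60148.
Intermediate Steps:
D(I, O) = -I*O*(-3 + I)/4 (D(I, O) = -(I - 3)*I*O/4 = -(-3 + I)*I*O/4 = -I*(-3 + I)*O/4 = -I*O*(-3 + I)/4)
(18 + ((-4 - 5)*(4 + 6) + (3 + D(1, -3))²)*3)² = (18 + ((-4 - 5)*(4 + 6) + (3 + (¼)*1*(-3)*(3 - 1*1))²)*3)² = (18 + (-9*10 + (3 + (¼)*1*(-3)*(3 - 1))²)*3)² = (18 + (-90 + (3 + (¼)*1*(-3)*2)²)*3)² = (18 + (-90 + (3 - 3/2)²)*3)² = (18 + (-90 + (3/2)²)*3)² = (18 + (-90 + 9/4)*3)² = (18 - 351/4*3)² = (18 - 1053/4)² = (-981/4)² = 962361/16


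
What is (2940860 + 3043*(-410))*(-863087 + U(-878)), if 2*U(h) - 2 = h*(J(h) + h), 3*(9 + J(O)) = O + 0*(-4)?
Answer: -584523879170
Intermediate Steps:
J(O) = -9 + O/3 (J(O) = -9 + (O + 0*(-4))/3 = -9 + (O + 0)/3 = -9 + O/3)
U(h) = 1 + h*(-9 + 4*h/3)/2 (U(h) = 1 + (h*((-9 + h/3) + h))/2 = 1 + (h*(-9 + 4*h/3))/2 = 1 + h*(-9 + 4*h/3)/2)
(2940860 + 3043*(-410))*(-863087 + U(-878)) = (2940860 + 3043*(-410))*(-863087 + (1 - 9/2*(-878) + (2/3)*(-878)**2)) = (2940860 - 1247630)*(-863087 + (1 + 3951 + (2/3)*770884)) = 1693230*(-863087 + (1 + 3951 + 1541768/3)) = 1693230*(-863087 + 1553624/3) = 1693230*(-1035637/3) = -584523879170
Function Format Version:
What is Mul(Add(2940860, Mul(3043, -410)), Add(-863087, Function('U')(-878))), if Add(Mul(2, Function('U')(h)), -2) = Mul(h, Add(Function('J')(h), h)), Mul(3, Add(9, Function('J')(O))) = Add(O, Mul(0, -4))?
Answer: -584523879170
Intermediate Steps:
Function('J')(O) = Add(-9, Mul(Rational(1, 3), O)) (Function('J')(O) = Add(-9, Mul(Rational(1, 3), Add(O, Mul(0, -4)))) = Add(-9, Mul(Rational(1, 3), Add(O, 0))) = Add(-9, Mul(Rational(1, 3), O)))
Function('U')(h) = Add(1, Mul(Rational(1, 2), h, Add(-9, Mul(Rational(4, 3), h)))) (Function('U')(h) = Add(1, Mul(Rational(1, 2), Mul(h, Add(Add(-9, Mul(Rational(1, 3), h)), h)))) = Add(1, Mul(Rational(1, 2), Mul(h, Add(-9, Mul(Rational(4, 3), h))))) = Add(1, Mul(Rational(1, 2), h, Add(-9, Mul(Rational(4, 3), h)))))
Mul(Add(2940860, Mul(3043, -410)), Add(-863087, Function('U')(-878))) = Mul(Add(2940860, Mul(3043, -410)), Add(-863087, Add(1, Mul(Rational(-9, 2), -878), Mul(Rational(2, 3), Pow(-878, 2))))) = Mul(Add(2940860, -1247630), Add(-863087, Add(1, 3951, Mul(Rational(2, 3), 770884)))) = Mul(1693230, Add(-863087, Add(1, 3951, Rational(1541768, 3)))) = Mul(1693230, Add(-863087, Rational(1553624, 3))) = Mul(1693230, Rational(-1035637, 3)) = -584523879170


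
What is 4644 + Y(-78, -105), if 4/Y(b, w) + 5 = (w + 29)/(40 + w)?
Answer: 1156096/249 ≈ 4643.0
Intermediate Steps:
Y(b, w) = 4/(-5 + (29 + w)/(40 + w)) (Y(b, w) = 4/(-5 + (w + 29)/(40 + w)) = 4/(-5 + (29 + w)/(40 + w)))
4644 + Y(-78, -105) = 4644 + 4*(-40 - 1*(-105))/(171 + 4*(-105)) = 4644 + 4*(-40 + 105)/(171 - 420) = 4644 + 4*65/(-249) = 4644 + 4*(-1/249)*65 = 4644 - 260/249 = 1156096/249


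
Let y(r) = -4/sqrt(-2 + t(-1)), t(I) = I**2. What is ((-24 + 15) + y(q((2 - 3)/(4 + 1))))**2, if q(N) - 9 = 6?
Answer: 65 - 72*I ≈ 65.0 - 72.0*I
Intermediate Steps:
q(N) = 15 (q(N) = 9 + 6 = 15)
y(r) = 4*I (y(r) = -4/sqrt(-2 + (-1)**2) = -4/sqrt(-2 + 1) = -4*(-I) = -(-4)*I = 4*I)
((-24 + 15) + y(q((2 - 3)/(4 + 1))))**2 = ((-24 + 15) + 4*I)**2 = (-9 + 4*I)**2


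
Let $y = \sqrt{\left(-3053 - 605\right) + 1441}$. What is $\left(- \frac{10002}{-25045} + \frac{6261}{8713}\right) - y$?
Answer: $\frac{243954171}{218217085} - i \sqrt{2217} \approx 1.1179 - 47.085 i$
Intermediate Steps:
$y = i \sqrt{2217}$ ($y = \sqrt{-3658 + 1441} = \sqrt{-2217} = i \sqrt{2217} \approx 47.085 i$)
$\left(- \frac{10002}{-25045} + \frac{6261}{8713}\right) - y = \left(- \frac{10002}{-25045} + \frac{6261}{8713}\right) - i \sqrt{2217} = \left(\left(-10002\right) \left(- \frac{1}{25045}\right) + 6261 \cdot \frac{1}{8713}\right) - i \sqrt{2217} = \left(\frac{10002}{25045} + \frac{6261}{8713}\right) - i \sqrt{2217} = \frac{243954171}{218217085} - i \sqrt{2217}$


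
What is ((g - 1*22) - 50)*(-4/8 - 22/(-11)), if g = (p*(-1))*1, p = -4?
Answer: -102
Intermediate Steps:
g = 4 (g = -4*(-1)*1 = 4*1 = 4)
((g - 1*22) - 50)*(-4/8 - 22/(-11)) = ((4 - 1*22) - 50)*(-4/8 - 22/(-11)) = ((4 - 22) - 50)*(-4*⅛ - 22*(-1/11)) = (-18 - 50)*(-½ + 2) = -68*3/2 = -102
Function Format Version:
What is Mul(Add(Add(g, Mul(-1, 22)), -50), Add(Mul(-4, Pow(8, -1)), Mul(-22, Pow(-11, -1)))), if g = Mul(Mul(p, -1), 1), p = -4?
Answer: -102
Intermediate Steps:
g = 4 (g = Mul(Mul(-4, -1), 1) = Mul(4, 1) = 4)
Mul(Add(Add(g, Mul(-1, 22)), -50), Add(Mul(-4, Pow(8, -1)), Mul(-22, Pow(-11, -1)))) = Mul(Add(Add(4, Mul(-1, 22)), -50), Add(Mul(-4, Pow(8, -1)), Mul(-22, Pow(-11, -1)))) = Mul(Add(Add(4, -22), -50), Add(Mul(-4, Rational(1, 8)), Mul(-22, Rational(-1, 11)))) = Mul(Add(-18, -50), Add(Rational(-1, 2), 2)) = Mul(-68, Rational(3, 2)) = -102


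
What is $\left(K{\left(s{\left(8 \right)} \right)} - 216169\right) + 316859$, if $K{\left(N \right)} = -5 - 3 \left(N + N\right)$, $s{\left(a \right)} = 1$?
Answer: $100679$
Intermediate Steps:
$K{\left(N \right)} = -5 - 6 N$ ($K{\left(N \right)} = -5 - 3 \cdot 2 N = -5 - 6 N$)
$\left(K{\left(s{\left(8 \right)} \right)} - 216169\right) + 316859 = \left(\left(-5 - 6\right) - 216169\right) + 316859 = \left(-11 - 216169\right) + 316859 = -216180 + 316859 = 100679$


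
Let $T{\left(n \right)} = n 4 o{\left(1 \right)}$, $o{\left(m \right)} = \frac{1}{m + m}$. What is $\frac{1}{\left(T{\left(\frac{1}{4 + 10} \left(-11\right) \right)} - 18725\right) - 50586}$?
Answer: $- \frac{7}{485188} \approx -1.4427 \cdot 10^{-5}$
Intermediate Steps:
$o{\left(m \right)} = \frac{1}{2 m}$
$T{\left(n \right)} = 2 n$ ($T{\left(n \right)} = n 4 \frac{1}{2 \cdot 1} = 4 n \frac{1}{2} \cdot 1 = 4 n \frac{1}{2} = 2 n$)
$\frac{1}{\left(T{\left(\frac{1}{4 + 10} \left(-11\right) \right)} - 18725\right) - 50586} = \frac{1}{\left(2 \frac{1}{4 + 10} \left(-11\right) - 18725\right) - 50586} = \frac{1}{\left(2 \cdot \frac{1}{14} \left(-11\right) - 18725\right) - 50586} = \frac{1}{\left(2 \left(- \frac{11}{14}\right) - 18725\right) - 50586} = \frac{1}{\left(- \frac{11}{7} - 18725\right) - 50586} = \frac{1}{- \frac{131086}{7} - 50586} = \frac{1}{- \frac{485188}{7}} = - \frac{7}{485188}$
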